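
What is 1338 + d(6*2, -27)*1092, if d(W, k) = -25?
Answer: -25962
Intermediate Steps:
1338 + d(6*2, -27)*1092 = 1338 - 25*1092 = 1338 - 27300 = -25962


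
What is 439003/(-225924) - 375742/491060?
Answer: -75116487197/27735559860 ≈ -2.7083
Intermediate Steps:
439003/(-225924) - 375742/491060 = 439003*(-1/225924) - 375742*1/491060 = -439003/225924 - 187871/245530 = -75116487197/27735559860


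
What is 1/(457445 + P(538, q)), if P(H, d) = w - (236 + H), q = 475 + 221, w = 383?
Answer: 1/457054 ≈ 2.1879e-6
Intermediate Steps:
q = 696
P(H, d) = 147 - H (P(H, d) = 383 - (236 + H) = 383 + (-236 - H) = 147 - H)
1/(457445 + P(538, q)) = 1/(457445 + (147 - 1*538)) = 1/(457445 + (147 - 538)) = 1/(457445 - 391) = 1/457054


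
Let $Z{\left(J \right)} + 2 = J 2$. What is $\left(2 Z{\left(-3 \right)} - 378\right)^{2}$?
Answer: $155236$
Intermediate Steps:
$Z{\left(J \right)} = -2 + 2 J$ ($Z{\left(J \right)} = -2 + J 2 = -2 + 2 J$)
$\left(2 Z{\left(-3 \right)} - 378\right)^{2} = \left(2 \left(-2 + 2 \left(-3\right)\right) - 378\right)^{2} = \left(2 \left(-2 - 6\right) - 378\right)^{2} = \left(2 \left(-8\right) - 378\right)^{2} = \left(-16 - 378\right)^{2} = \left(-394\right)^{2} = 155236$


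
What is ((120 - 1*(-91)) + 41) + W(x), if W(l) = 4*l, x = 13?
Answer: 304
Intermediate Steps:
((120 - 1*(-91)) + 41) + W(x) = ((120 - 1*(-91)) + 41) + 4*13 = ((120 + 91) + 41) + 52 = (211 + 41) + 52 = 252 + 52 = 304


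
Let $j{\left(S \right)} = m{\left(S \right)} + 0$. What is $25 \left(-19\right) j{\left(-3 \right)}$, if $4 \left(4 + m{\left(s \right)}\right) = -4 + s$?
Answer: $\frac{10925}{4} \approx 2731.3$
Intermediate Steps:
$m{\left(s \right)} = -5 + \frac{s}{4}$ ($m{\left(s \right)} = -4 + \frac{-4 + s}{4} = -4 + \left(-1 + \frac{s}{4}\right) = -5 + \frac{s}{4}$)
$j{\left(S \right)} = -5 + \frac{S}{4}$ ($j{\left(S \right)} = \left(-5 + \frac{S}{4}\right) + 0 = -5 + \frac{S}{4}$)
$25 \left(-19\right) j{\left(-3 \right)} = 25 \left(-19\right) \left(-5 + \frac{1}{4} \left(-3\right)\right) = - 475 \left(-5 - \frac{3}{4}\right) = \left(-475\right) \left(- \frac{23}{4}\right) = \frac{10925}{4}$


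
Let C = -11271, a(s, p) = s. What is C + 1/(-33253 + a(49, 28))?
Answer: -374242285/33204 ≈ -11271.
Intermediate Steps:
C + 1/(-33253 + a(49, 28)) = -11271 + 1/(-33253 + 49) = -11271 + 1/(-33204) = -11271 - 1/33204 = -374242285/33204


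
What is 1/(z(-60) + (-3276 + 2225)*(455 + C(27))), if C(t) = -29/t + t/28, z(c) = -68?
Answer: -756/361487155 ≈ -2.0914e-6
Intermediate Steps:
C(t) = -29/t + t/28 (C(t) = -29/t + t*(1/28) = -29/t + t/28)
1/(z(-60) + (-3276 + 2225)*(455 + C(27))) = 1/(-68 + (-3276 + 2225)*(455 + (-29/27 + (1/28)*27))) = 1/(-68 - 1051*(455 + (-29*1/27 + 27/28))) = 1/(-68 - 1051*(455 + (-29/27 + 27/28))) = 1/(-68 - 1051*(455 - 83/756)) = 1/(-68 - 1051*343897/756) = 1/(-68 - 361435747/756) = 1/(-361487155/756) = -756/361487155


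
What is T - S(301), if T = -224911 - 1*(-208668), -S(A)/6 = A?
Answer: -14437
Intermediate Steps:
S(A) = -6*A
T = -16243 (T = -224911 + 208668 = -16243)
T - S(301) = -16243 - (-6)*301 = -16243 - 1*(-1806) = -16243 + 1806 = -14437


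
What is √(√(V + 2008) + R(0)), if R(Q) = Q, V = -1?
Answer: √3*223^(¼) ≈ 6.6932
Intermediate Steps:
√(√(V + 2008) + R(0)) = √(√(-1 + 2008) + 0) = √(√2007 + 0) = √(3*√223 + 0) = √(3*√223) = √3*223^(¼)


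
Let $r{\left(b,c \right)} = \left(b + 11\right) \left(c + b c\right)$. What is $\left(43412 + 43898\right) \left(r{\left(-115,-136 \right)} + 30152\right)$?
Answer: $-138147469840$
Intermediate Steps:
$r{\left(b,c \right)} = \left(11 + b\right) \left(c + b c\right)$
$\left(43412 + 43898\right) \left(r{\left(-115,-136 \right)} + 30152\right) = \left(43412 + 43898\right) \left(- 136 \left(11 + \left(-115\right)^{2} + 12 \left(-115\right)\right) + 30152\right) = 87310 \left(- 136 \left(11 + 13225 - 1380\right) + 30152\right) = 87310 \left(\left(-136\right) 11856 + 30152\right) = 87310 \left(-1612416 + 30152\right) = 87310 \left(-1582264\right) = -138147469840$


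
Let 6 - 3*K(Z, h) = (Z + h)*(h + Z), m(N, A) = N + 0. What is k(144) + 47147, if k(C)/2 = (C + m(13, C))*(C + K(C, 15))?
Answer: -2553087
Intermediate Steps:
m(N, A) = N
K(Z, h) = 2 - (Z + h)**2/3 (K(Z, h) = 2 - (Z + h)*(h + Z)/3 = 2 - (Z + h)*(Z + h)/3 = 2 - (Z + h)**2/3)
k(C) = 2*(13 + C)*(2 + C - (15 + C)**2/3) (k(C) = 2*((C + 13)*(C + (2 - (C + 15)**2/3))) = 2*((13 + C)*(C + (2 - (15 + C)**2/3))) = 2*((13 + C)*(2 + C - (15 + C)**2/3)) = 2*(13 + C)*(2 + C - (15 + C)**2/3))
k(144) + 47147 = (-1898 - 380*144 - 80/3*144**2 - 2/3*144**3) + 47147 = (-1898 - 54720 - 80/3*20736 - 2/3*2985984) + 47147 = (-1898 - 54720 - 552960 - 1990656) + 47147 = -2600234 + 47147 = -2553087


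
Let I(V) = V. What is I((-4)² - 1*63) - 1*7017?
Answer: -7064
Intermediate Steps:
I((-4)² - 1*63) - 1*7017 = ((-4)² - 1*63) - 1*7017 = (16 - 63) - 7017 = -47 - 7017 = -7064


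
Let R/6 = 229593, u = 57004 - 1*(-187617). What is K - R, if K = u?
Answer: -1132937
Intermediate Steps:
u = 244621 (u = 57004 + 187617 = 244621)
R = 1377558 (R = 6*229593 = 1377558)
K = 244621
K - R = 244621 - 1*1377558 = 244621 - 1377558 = -1132937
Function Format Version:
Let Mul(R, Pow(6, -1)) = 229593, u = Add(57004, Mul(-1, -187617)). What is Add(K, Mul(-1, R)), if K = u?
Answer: -1132937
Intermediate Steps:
u = 244621 (u = Add(57004, 187617) = 244621)
R = 1377558 (R = Mul(6, 229593) = 1377558)
K = 244621
Add(K, Mul(-1, R)) = Add(244621, Mul(-1, 1377558)) = Add(244621, -1377558) = -1132937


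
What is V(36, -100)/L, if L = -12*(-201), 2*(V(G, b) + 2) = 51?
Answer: 47/4824 ≈ 0.0097429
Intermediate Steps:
V(G, b) = 47/2 (V(G, b) = -2 + (1/2)*51 = -2 + 51/2 = 47/2)
L = 2412
V(36, -100)/L = (47/2)/2412 = (47/2)*(1/2412) = 47/4824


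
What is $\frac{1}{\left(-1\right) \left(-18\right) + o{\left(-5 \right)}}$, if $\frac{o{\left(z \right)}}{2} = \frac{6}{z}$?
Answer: $\frac{5}{78} \approx 0.064103$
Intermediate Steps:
$o{\left(z \right)} = \frac{12}{z}$ ($o{\left(z \right)} = 2 \frac{6}{z} = \frac{12}{z}$)
$\frac{1}{\left(-1\right) \left(-18\right) + o{\left(-5 \right)}} = \frac{1}{\left(-1\right) \left(-18\right) + \frac{12}{-5}} = \frac{1}{18 + 12 \left(- \frac{1}{5}\right)} = \frac{1}{18 - \frac{12}{5}} = \frac{1}{\frac{78}{5}} = \frac{5}{78}$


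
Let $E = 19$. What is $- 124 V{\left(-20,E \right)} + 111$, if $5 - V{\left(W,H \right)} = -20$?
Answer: $-2989$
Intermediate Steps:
$V{\left(W,H \right)} = 25$ ($V{\left(W,H \right)} = 5 - -20 = 5 + 20 = 25$)
$- 124 V{\left(-20,E \right)} + 111 = \left(-124\right) 25 + 111 = -3100 + 111 = -2989$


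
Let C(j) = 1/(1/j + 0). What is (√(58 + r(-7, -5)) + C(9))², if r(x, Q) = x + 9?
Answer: 141 + 36*√15 ≈ 280.43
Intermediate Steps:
C(j) = j (C(j) = 1/(1/j) = j)
r(x, Q) = 9 + x
(√(58 + r(-7, -5)) + C(9))² = (√(58 + (9 - 7)) + 9)² = (√(58 + 2) + 9)² = (√60 + 9)² = (2*√15 + 9)² = (9 + 2*√15)²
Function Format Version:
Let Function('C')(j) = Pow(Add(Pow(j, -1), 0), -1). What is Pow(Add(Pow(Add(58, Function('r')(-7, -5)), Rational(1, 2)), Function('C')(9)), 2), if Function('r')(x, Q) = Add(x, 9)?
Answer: Add(141, Mul(36, Pow(15, Rational(1, 2)))) ≈ 280.43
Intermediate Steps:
Function('C')(j) = j (Function('C')(j) = Pow(Pow(j, -1), -1) = j)
Function('r')(x, Q) = Add(9, x)
Pow(Add(Pow(Add(58, Function('r')(-7, -5)), Rational(1, 2)), Function('C')(9)), 2) = Pow(Add(Pow(Add(58, Add(9, -7)), Rational(1, 2)), 9), 2) = Pow(Add(Pow(Add(58, 2), Rational(1, 2)), 9), 2) = Pow(Add(Pow(60, Rational(1, 2)), 9), 2) = Pow(Add(Mul(2, Pow(15, Rational(1, 2))), 9), 2) = Pow(Add(9, Mul(2, Pow(15, Rational(1, 2)))), 2)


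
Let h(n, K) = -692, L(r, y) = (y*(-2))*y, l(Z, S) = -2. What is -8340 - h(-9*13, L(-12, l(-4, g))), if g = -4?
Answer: -7648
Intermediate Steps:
L(r, y) = -2*y² (L(r, y) = (-2*y)*y = -2*y²)
-8340 - h(-9*13, L(-12, l(-4, g))) = -8340 - 1*(-692) = -8340 + 692 = -7648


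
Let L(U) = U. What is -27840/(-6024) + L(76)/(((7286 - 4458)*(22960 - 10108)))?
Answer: 10540187009/2280677364 ≈ 4.6215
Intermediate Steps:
-27840/(-6024) + L(76)/(((7286 - 4458)*(22960 - 10108))) = -27840/(-6024) + 76/(((7286 - 4458)*(22960 - 10108))) = -27840*(-1/6024) + 76/((2828*12852)) = 1160/251 + 76/36345456 = 1160/251 + 76*(1/36345456) = 1160/251 + 19/9086364 = 10540187009/2280677364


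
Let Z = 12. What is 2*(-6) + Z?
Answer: 0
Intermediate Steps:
2*(-6) + Z = 2*(-6) + 12 = -12 + 12 = 0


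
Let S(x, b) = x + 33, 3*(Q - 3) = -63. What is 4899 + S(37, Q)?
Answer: 4969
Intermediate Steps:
Q = -18 (Q = 3 + (⅓)*(-63) = 3 - 21 = -18)
S(x, b) = 33 + x
4899 + S(37, Q) = 4899 + (33 + 37) = 4899 + 70 = 4969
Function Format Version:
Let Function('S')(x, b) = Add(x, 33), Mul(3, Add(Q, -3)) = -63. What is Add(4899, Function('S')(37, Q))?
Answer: 4969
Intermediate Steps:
Q = -18 (Q = Add(3, Mul(Rational(1, 3), -63)) = Add(3, -21) = -18)
Function('S')(x, b) = Add(33, x)
Add(4899, Function('S')(37, Q)) = Add(4899, Add(33, 37)) = Add(4899, 70) = 4969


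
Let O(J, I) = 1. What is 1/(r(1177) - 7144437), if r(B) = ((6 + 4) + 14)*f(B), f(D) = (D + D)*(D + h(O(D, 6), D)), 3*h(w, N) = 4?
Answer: 1/59426683 ≈ 1.6827e-8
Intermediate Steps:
h(w, N) = 4/3 (h(w, N) = (1/3)*4 = 4/3)
f(D) = 2*D*(4/3 + D) (f(D) = (D + D)*(D + 4/3) = (2*D)*(4/3 + D) = 2*D*(4/3 + D))
r(B) = 16*B*(4 + 3*B) (r(B) = ((6 + 4) + 14)*(2*B*(4 + 3*B)/3) = (10 + 14)*(2*B*(4 + 3*B)/3) = 24*(2*B*(4 + 3*B)/3) = 16*B*(4 + 3*B))
1/(r(1177) - 7144437) = 1/(16*1177*(4 + 3*1177) - 7144437) = 1/(16*1177*(4 + 3531) - 7144437) = 1/(16*1177*3535 - 7144437) = 1/(66571120 - 7144437) = 1/59426683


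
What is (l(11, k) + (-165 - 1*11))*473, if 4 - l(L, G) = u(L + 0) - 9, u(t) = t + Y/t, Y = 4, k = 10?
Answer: -82474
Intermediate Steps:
u(t) = t + 4/t
l(L, G) = 13 - L - 4/L (l(L, G) = 4 - (((L + 0) + 4/(L + 0)) - 9) = 4 - ((L + 4/L) - 9) = 4 - (-9 + L + 4/L) = 4 + (9 - L - 4/L) = 13 - L - 4/L)
(l(11, k) + (-165 - 1*11))*473 = ((13 - 1*11 - 4/11) + (-165 - 1*11))*473 = ((13 - 11 - 4*1/11) + (-165 - 11))*473 = ((13 - 11 - 4/11) - 176)*473 = (18/11 - 176)*473 = -1918/11*473 = -82474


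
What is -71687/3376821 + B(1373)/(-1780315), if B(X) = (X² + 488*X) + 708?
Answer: -1251187219898/858829296945 ≈ -1.4569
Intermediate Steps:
B(X) = 708 + X² + 488*X
-71687/3376821 + B(1373)/(-1780315) = -71687/3376821 + (708 + 1373² + 488*1373)/(-1780315) = -71687*1/3376821 + (708 + 1885129 + 670024)*(-1/1780315) = -10241/482403 + 2555861*(-1/1780315) = -10241/482403 - 2555861/1780315 = -1251187219898/858829296945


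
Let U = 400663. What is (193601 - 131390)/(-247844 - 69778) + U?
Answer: 42419773725/105874 ≈ 4.0066e+5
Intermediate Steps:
(193601 - 131390)/(-247844 - 69778) + U = (193601 - 131390)/(-247844 - 69778) + 400663 = 62211/(-317622) + 400663 = 62211*(-1/317622) + 400663 = -20737/105874 + 400663 = 42419773725/105874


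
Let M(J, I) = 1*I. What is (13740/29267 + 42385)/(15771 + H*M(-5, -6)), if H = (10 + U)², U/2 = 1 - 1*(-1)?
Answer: 248099107/85430373 ≈ 2.9041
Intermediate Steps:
M(J, I) = I
U = 4 (U = 2*(1 - 1*(-1)) = 2*(1 + 1) = 2*2 = 4)
H = 196 (H = (10 + 4)² = 14² = 196)
(13740/29267 + 42385)/(15771 + H*M(-5, -6)) = (13740/29267 + 42385)/(15771 + 196*(-6)) = (13740*(1/29267) + 42385)/(15771 - 1176) = (13740/29267 + 42385)/14595 = (1240495535/29267)*(1/14595) = 248099107/85430373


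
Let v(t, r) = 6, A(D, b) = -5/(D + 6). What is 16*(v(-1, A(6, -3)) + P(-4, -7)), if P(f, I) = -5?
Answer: 16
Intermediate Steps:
A(D, b) = -5/(6 + D)
16*(v(-1, A(6, -3)) + P(-4, -7)) = 16*(6 - 5) = 16*1 = 16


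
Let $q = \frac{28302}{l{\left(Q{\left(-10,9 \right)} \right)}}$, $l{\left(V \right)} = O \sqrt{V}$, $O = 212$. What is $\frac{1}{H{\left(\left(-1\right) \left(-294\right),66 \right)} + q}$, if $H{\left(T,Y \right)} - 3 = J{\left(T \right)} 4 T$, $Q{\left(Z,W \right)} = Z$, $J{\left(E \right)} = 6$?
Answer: $\frac{94120}{664416843} + \frac{178 i \sqrt{10}}{664416843} \approx 0.00014166 + 8.4719 \cdot 10^{-7} i$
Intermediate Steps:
$l{\left(V \right)} = 212 \sqrt{V}$
$H{\left(T,Y \right)} = 3 + 24 T$ ($H{\left(T,Y \right)} = 3 + 6 \cdot 4 T = 3 + 24 T$)
$q = - \frac{267 i \sqrt{10}}{20}$ ($q = \frac{28302}{212 \sqrt{-10}} = \frac{28302}{212 i \sqrt{10}} = 28302 \left(- \frac{i \sqrt{10}}{2120}\right) = - \frac{267 i \sqrt{10}}{20} \approx - 42.216 i$)
$\frac{1}{H{\left(\left(-1\right) \left(-294\right),66 \right)} + q} = \frac{1}{\left(3 + 24 \left(\left(-1\right) \left(-294\right)\right)\right) - \frac{267 i \sqrt{10}}{20}} = \frac{1}{\left(3 + 24 \cdot 294\right) - \frac{267 i \sqrt{10}}{20}} = \frac{1}{\left(3 + 7056\right) - \frac{267 i \sqrt{10}}{20}} = \frac{1}{7059 - \frac{267 i \sqrt{10}}{20}}$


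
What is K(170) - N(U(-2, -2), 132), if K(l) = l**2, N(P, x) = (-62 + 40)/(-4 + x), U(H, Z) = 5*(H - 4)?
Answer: 1849611/64 ≈ 28900.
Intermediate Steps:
U(H, Z) = -20 + 5*H (U(H, Z) = 5*(-4 + H) = -20 + 5*H)
N(P, x) = -22/(-4 + x)
K(170) - N(U(-2, -2), 132) = 170**2 - (-22)/(-4 + 132) = 28900 - (-22)/128 = 28900 - 1*(-11/64) = 28900 + 11/64 = 1849611/64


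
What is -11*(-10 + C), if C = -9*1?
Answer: 209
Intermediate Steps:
C = -9
-11*(-10 + C) = -11*(-10 - 9) = -11*(-19) = 209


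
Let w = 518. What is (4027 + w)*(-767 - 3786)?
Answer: -20693385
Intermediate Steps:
(4027 + w)*(-767 - 3786) = (4027 + 518)*(-767 - 3786) = 4545*(-4553) = -20693385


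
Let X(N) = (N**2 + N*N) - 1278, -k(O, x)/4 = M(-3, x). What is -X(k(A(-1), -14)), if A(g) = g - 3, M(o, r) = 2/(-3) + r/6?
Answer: 990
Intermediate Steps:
M(o, r) = -2/3 + r/6 (M(o, r) = 2*(-1/3) + r*(1/6) = -2/3 + r/6)
A(g) = -3 + g
k(O, x) = 8/3 - 2*x/3 (k(O, x) = -4*(-2/3 + x/6) = 8/3 - 2*x/3)
X(N) = -1278 + 2*N**2 (X(N) = (N**2 + N**2) - 1278 = 2*N**2 - 1278 = -1278 + 2*N**2)
-X(k(A(-1), -14)) = -(-1278 + 2*(8/3 - 2/3*(-14))**2) = -(-1278 + 2*(8/3 + 28/3)**2) = -(-1278 + 2*12**2) = -(-1278 + 2*144) = -(-1278 + 288) = -1*(-990) = 990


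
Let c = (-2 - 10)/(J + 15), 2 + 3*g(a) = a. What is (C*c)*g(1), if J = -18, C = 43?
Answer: -172/3 ≈ -57.333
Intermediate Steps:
g(a) = -⅔ + a/3
c = 4 (c = (-2 - 10)/(-18 + 15) = -12/(-3) = -12*(-⅓) = 4)
(C*c)*g(1) = (43*4)*(-⅔ + (⅓)*1) = 172*(-⅔ + ⅓) = 172*(-⅓) = -172/3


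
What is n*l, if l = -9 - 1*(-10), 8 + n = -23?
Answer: -31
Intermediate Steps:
n = -31 (n = -8 - 23 = -31)
l = 1 (l = -9 + 10 = 1)
n*l = -31*1 = -31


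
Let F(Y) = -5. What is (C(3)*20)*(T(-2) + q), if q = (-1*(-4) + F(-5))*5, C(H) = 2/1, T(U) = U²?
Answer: -40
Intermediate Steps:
C(H) = 2 (C(H) = 2*1 = 2)
q = -5 (q = (-1*(-4) - 5)*5 = (4 - 5)*5 = -1*5 = -5)
(C(3)*20)*(T(-2) + q) = (2*20)*((-2)² - 5) = 40*(4 - 5) = 40*(-1) = -40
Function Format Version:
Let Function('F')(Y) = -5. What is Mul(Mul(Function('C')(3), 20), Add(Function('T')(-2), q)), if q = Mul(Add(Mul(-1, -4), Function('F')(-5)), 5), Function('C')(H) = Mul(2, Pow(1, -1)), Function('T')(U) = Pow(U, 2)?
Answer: -40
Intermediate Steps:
Function('C')(H) = 2 (Function('C')(H) = Mul(2, 1) = 2)
q = -5 (q = Mul(Add(Mul(-1, -4), -5), 5) = Mul(Add(4, -5), 5) = Mul(-1, 5) = -5)
Mul(Mul(Function('C')(3), 20), Add(Function('T')(-2), q)) = Mul(Mul(2, 20), Add(Pow(-2, 2), -5)) = Mul(40, Add(4, -5)) = Mul(40, -1) = -40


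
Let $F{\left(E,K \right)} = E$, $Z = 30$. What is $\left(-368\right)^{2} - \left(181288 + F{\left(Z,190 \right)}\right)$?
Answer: $-45894$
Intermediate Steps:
$\left(-368\right)^{2} - \left(181288 + F{\left(Z,190 \right)}\right) = \left(-368\right)^{2} - 181318 = 135424 - 181318 = -45894$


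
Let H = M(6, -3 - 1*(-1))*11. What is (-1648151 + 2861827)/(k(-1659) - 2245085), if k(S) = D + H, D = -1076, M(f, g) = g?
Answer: -1213676/2246183 ≈ -0.54033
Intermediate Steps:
H = -22 (H = (-3 - 1*(-1))*11 = (-3 + 1)*11 = -2*11 = -22)
k(S) = -1098 (k(S) = -1076 - 22 = -1098)
(-1648151 + 2861827)/(k(-1659) - 2245085) = (-1648151 + 2861827)/(-1098 - 2245085) = 1213676/(-2246183) = 1213676*(-1/2246183) = -1213676/2246183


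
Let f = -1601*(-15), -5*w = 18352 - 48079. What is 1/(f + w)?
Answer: 5/149802 ≈ 3.3377e-5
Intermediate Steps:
w = 29727/5 (w = -(18352 - 48079)/5 = -1/5*(-29727) = 29727/5 ≈ 5945.4)
f = 24015
1/(f + w) = 1/(24015 + 29727/5) = 1/(149802/5) = 5/149802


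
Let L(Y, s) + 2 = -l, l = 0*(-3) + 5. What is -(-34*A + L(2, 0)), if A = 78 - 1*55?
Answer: 789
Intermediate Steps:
A = 23 (A = 78 - 55 = 23)
l = 5 (l = 0 + 5 = 5)
L(Y, s) = -7 (L(Y, s) = -2 - 1*5 = -2 - 5 = -7)
-(-34*A + L(2, 0)) = -(-34*23 - 7) = -(-782 - 7) = -1*(-789) = 789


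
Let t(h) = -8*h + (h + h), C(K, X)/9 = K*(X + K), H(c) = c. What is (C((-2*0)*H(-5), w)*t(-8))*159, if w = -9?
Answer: 0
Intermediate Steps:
C(K, X) = 9*K*(K + X) (C(K, X) = 9*(K*(X + K)) = 9*(K*(K + X)) = 9*K*(K + X))
t(h) = -6*h (t(h) = -8*h + 2*h = -6*h)
(C((-2*0)*H(-5), w)*t(-8))*159 = ((9*(-2*0*(-5))*(-2*0*(-5) - 9))*(-6*(-8)))*159 = ((9*(0*(-5))*(0*(-5) - 9))*48)*159 = ((9*0*(0 - 9))*48)*159 = ((9*0*(-9))*48)*159 = (0*48)*159 = 0*159 = 0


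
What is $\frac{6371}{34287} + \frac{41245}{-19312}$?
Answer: $- \frac{1291130563}{662150544} \approx -1.9499$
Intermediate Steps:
$\frac{6371}{34287} + \frac{41245}{-19312} = 6371 \cdot \frac{1}{34287} + 41245 \left(- \frac{1}{19312}\right) = \frac{6371}{34287} - \frac{41245}{19312} = - \frac{1291130563}{662150544}$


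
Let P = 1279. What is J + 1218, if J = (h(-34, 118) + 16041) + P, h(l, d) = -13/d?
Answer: 2187471/118 ≈ 18538.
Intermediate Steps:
J = 2043747/118 (J = (-13/118 + 16041) + 1279 = 1892825/118 + 1279 = 2043747/118 ≈ 17320.)
J + 1218 = 2043747/118 + 1218 = 2187471/118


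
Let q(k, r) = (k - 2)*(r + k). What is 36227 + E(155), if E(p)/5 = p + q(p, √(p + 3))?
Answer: 155577 + 765*√158 ≈ 1.6519e+5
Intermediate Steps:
q(k, r) = (-2 + k)*(k + r)
E(p) = -10*√(3 + p) - 5*p + 5*p² + 5*p*√(3 + p) (E(p) = 5*(p + (p² - 2*p - 2*√(p + 3) + p*√(p + 3))) = 5*(p + (p² - 2*p - 2*√(3 + p) + p*√(3 + p))) = 5*(p² - p - 2*√(3 + p) + p*√(3 + p)) = -10*√(3 + p) - 5*p + 5*p² + 5*p*√(3 + p))
36227 + E(155) = 36227 + (-10*√(3 + 155) - 5*155 + 5*155² + 5*155*√(3 + 155)) = 36227 + (-10*√158 - 775 + 5*24025 + 5*155*√158) = 36227 + (-10*√158 - 775 + 120125 + 775*√158) = 36227 + (119350 + 765*√158) = 155577 + 765*√158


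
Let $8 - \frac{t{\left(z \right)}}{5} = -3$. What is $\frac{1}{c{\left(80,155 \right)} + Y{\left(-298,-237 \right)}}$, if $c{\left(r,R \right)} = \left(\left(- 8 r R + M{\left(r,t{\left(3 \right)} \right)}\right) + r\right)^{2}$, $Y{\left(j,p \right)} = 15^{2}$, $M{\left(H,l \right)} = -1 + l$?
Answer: $\frac{1}{9814072581} \approx 1.0189 \cdot 10^{-10}$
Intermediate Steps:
$t{\left(z \right)} = 55$ ($t{\left(z \right)} = 40 - -15 = 40 + 15 = 55$)
$Y{\left(j,p \right)} = 225$
$c{\left(r,R \right)} = \left(54 + r - 8 R r\right)^{2}$ ($c{\left(r,R \right)} = \left(\left(- 8 r R + \left(-1 + 55\right)\right) + r\right)^{2} = \left(\left(- 8 R r + 54\right) + r\right)^{2} = \left(\left(54 - 8 R r\right) + r\right)^{2} = \left(54 + r - 8 R r\right)^{2}$)
$\frac{1}{c{\left(80,155 \right)} + Y{\left(-298,-237 \right)}} = \frac{1}{\left(54 + 80 - 1240 \cdot 80\right)^{2} + 225} = \frac{1}{\left(54 + 80 - 99200\right)^{2} + 225} = \frac{1}{\left(-99066\right)^{2} + 225} = \frac{1}{9814072356 + 225} = \frac{1}{9814072581}$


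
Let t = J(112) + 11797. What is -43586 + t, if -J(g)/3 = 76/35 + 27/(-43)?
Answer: -47849414/1505 ≈ -31794.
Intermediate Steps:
J(g) = -6969/1505 (J(g) = -3*(76/35 + 27/(-43)) = -3*(76*(1/35) + 27*(-1/43)) = -3*(76/35 - 27/43) = -3*2323/1505 = -6969/1505)
t = 17747516/1505 (t = -6969/1505 + 11797 = 17747516/1505 ≈ 11792.)
-43586 + t = -43586 + 17747516/1505 = -47849414/1505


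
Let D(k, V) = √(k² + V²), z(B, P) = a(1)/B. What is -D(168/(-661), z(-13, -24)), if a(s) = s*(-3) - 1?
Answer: -4*√735037/8593 ≈ -0.39909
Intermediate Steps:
a(s) = -1 - 3*s (a(s) = -3*s - 1 = -1 - 3*s)
z(B, P) = -4/B (z(B, P) = (-1 - 3*1)/B = (-1 - 3)/B = -4/B)
D(k, V) = √(V² + k²)
-D(168/(-661), z(-13, -24)) = -√((-4/(-13))² + (168/(-661))²) = -√((-4*(-1/13))² + (168*(-1/661))²) = -√((4/13)² + (-168/661)²) = -√(16/169 + 28224/436921) = -√(11760592/73839649) = -4*√735037/8593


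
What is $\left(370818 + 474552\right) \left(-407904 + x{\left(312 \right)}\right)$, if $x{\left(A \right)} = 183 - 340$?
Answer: $-344962527570$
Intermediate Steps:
$x{\left(A \right)} = -157$
$\left(370818 + 474552\right) \left(-407904 + x{\left(312 \right)}\right) = \left(370818 + 474552\right) \left(-407904 - 157\right) = 845370 \left(-408061\right) = -344962527570$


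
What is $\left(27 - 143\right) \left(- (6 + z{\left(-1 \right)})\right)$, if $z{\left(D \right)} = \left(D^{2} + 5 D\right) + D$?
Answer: $116$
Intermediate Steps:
$z{\left(D \right)} = D^{2} + 6 D$
$\left(27 - 143\right) \left(- (6 + z{\left(-1 \right)})\right) = \left(27 - 143\right) \left(- (6 - \left(6 - 1\right))\right) = - 116 \left(- (6 - 5)\right) = - 116 \left(\left(-1\right) 1\right) = \left(-116\right) \left(-1\right) = 116$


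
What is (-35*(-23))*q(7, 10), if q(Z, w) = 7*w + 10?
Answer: 64400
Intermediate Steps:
q(Z, w) = 10 + 7*w
(-35*(-23))*q(7, 10) = (-35*(-23))*(10 + 7*10) = 805*(10 + 70) = 805*80 = 64400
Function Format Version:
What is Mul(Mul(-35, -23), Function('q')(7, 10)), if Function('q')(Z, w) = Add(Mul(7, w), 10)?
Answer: 64400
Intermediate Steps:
Function('q')(Z, w) = Add(10, Mul(7, w))
Mul(Mul(-35, -23), Function('q')(7, 10)) = Mul(Mul(-35, -23), Add(10, Mul(7, 10))) = Mul(805, Add(10, 70)) = Mul(805, 80) = 64400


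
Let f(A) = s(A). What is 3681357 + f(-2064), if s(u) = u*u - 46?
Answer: 7941407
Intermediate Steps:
s(u) = -46 + u**2 (s(u) = u**2 - 46 = -46 + u**2)
f(A) = -46 + A**2
3681357 + f(-2064) = 3681357 + (-46 + (-2064)**2) = 3681357 + (-46 + 4260096) = 3681357 + 4260050 = 7941407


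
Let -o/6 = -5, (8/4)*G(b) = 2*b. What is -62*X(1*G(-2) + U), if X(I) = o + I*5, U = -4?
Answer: 0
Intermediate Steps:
G(b) = b (G(b) = (2*b)/2 = b)
o = 30 (o = -6*(-5) = 30)
X(I) = 30 + 5*I (X(I) = 30 + I*5 = 30 + 5*I)
-62*X(1*G(-2) + U) = -62*(30 + 5*(1*(-2) - 4)) = -62*(30 + 5*(-2 - 4)) = -62*(30 + 5*(-6)) = -62*(30 - 30) = -62*0 = 0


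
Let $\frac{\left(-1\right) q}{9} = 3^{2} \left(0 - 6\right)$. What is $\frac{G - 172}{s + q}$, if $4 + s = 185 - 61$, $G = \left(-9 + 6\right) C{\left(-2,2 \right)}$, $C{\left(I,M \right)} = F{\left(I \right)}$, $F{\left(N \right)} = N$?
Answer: $- \frac{83}{303} \approx -0.27393$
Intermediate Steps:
$C{\left(I,M \right)} = I$
$G = 6$ ($G = \left(-9 + 6\right) \left(-2\right) = \left(-3\right) \left(-2\right) = 6$)
$s = 120$ ($s = -4 + \left(185 - 61\right) = -4 + 124 = 120$)
$q = 486$ ($q = - 9 \cdot 3^{2} \left(0 - 6\right) = - 9 \cdot 9 \left(-6\right) = \left(-9\right) \left(-54\right) = 486$)
$\frac{G - 172}{s + q} = \frac{6 - 172}{120 + 486} = - \frac{166}{606} = \left(-166\right) \frac{1}{606} = - \frac{83}{303}$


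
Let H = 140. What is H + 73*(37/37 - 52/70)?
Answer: 5557/35 ≈ 158.77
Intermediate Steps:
H + 73*(37/37 - 52/70) = 140 + 73*(37/37 - 52/70) = 140 + 73*(37*(1/37) - 52*1/70) = 140 + 73*(1 - 26/35) = 140 + 73*(9/35) = 140 + 657/35 = 5557/35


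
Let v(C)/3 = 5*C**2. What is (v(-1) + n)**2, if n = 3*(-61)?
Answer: 28224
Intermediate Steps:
v(C) = 15*C**2 (v(C) = 3*(5*C**2) = 15*C**2)
n = -183
(v(-1) + n)**2 = (15*(-1)**2 - 183)**2 = (15*1 - 183)**2 = (15 - 183)**2 = (-168)**2 = 28224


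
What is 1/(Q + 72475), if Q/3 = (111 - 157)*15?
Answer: 1/70405 ≈ 1.4204e-5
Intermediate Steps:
Q = -2070 (Q = 3*((111 - 157)*15) = 3*(-46*15) = 3*(-690) = -2070)
1/(Q + 72475) = 1/(-2070 + 72475) = 1/70405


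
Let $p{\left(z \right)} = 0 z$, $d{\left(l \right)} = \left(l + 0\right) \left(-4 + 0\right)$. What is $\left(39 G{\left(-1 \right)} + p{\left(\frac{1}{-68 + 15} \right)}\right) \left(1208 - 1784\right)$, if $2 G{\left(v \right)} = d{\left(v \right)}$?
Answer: $-44928$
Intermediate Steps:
$d{\left(l \right)} = - 4 l$ ($d{\left(l \right)} = l \left(-4\right) = - 4 l$)
$p{\left(z \right)} = 0$
$G{\left(v \right)} = - 2 v$ ($G{\left(v \right)} = \frac{\left(-4\right) v}{2} = - 2 v$)
$\left(39 G{\left(-1 \right)} + p{\left(\frac{1}{-68 + 15} \right)}\right) \left(1208 - 1784\right) = \left(39 \left(\left(-2\right) \left(-1\right)\right) + 0\right) \left(1208 - 1784\right) = \left(39 \cdot 2 + 0\right) \left(-576\right) = \left(78 + 0\right) \left(-576\right) = 78 \left(-576\right) = -44928$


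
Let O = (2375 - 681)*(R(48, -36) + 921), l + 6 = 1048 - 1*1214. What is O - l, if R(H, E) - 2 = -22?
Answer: 1526466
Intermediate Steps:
l = -172 (l = -6 + (1048 - 1*1214) = -6 + (1048 - 1214) = -6 - 166 = -172)
R(H, E) = -20 (R(H, E) = 2 - 22 = -20)
O = 1526294 (O = (2375 - 681)*(-20 + 921) = 1694*901 = 1526294)
O - l = 1526294 - 1*(-172) = 1526294 + 172 = 1526466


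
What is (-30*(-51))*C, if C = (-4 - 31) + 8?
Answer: -41310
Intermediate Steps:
C = -27 (C = -35 + 8 = -27)
(-30*(-51))*C = -30*(-51)*(-27) = 1530*(-27) = -41310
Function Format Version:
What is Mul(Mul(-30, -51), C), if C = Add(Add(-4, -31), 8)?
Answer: -41310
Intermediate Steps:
C = -27 (C = Add(-35, 8) = -27)
Mul(Mul(-30, -51), C) = Mul(Mul(-30, -51), -27) = Mul(1530, -27) = -41310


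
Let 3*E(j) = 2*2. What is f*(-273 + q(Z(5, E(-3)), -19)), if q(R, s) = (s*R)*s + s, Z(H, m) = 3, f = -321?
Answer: -253911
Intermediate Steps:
E(j) = 4/3 (E(j) = (2*2)/3 = (⅓)*4 = 4/3)
q(R, s) = s + R*s² (q(R, s) = (R*s)*s + s = R*s² + s = s + R*s²)
f*(-273 + q(Z(5, E(-3)), -19)) = -321*(-273 - 19*(1 + 3*(-19))) = -321*(-273 - 19*(1 - 57)) = -321*(-273 - 19*(-56)) = -321*(-273 + 1064) = -321*791 = -253911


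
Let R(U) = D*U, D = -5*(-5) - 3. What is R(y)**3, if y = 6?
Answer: 2299968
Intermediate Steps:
D = 22 (D = 25 - 3 = 22)
R(U) = 22*U
R(y)**3 = (22*6)**3 = 132**3 = 2299968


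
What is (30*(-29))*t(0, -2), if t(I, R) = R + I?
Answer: 1740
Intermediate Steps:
t(I, R) = I + R
(30*(-29))*t(0, -2) = (30*(-29))*(0 - 2) = -870*(-2) = 1740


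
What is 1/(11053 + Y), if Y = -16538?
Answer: -1/5485 ≈ -0.00018232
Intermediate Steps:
1/(11053 + Y) = 1/(11053 - 16538) = 1/(-5485) = -1/5485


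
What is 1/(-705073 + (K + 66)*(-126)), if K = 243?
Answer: -1/744007 ≈ -1.3441e-6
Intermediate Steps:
1/(-705073 + (K + 66)*(-126)) = 1/(-705073 + (243 + 66)*(-126)) = 1/(-705073 + 309*(-126)) = 1/(-705073 - 38934) = 1/(-744007) = -1/744007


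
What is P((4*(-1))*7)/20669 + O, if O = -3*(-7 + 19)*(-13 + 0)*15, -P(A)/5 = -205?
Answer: 145097405/20669 ≈ 7020.0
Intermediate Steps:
P(A) = 1025 (P(A) = -5*(-205) = 1025)
O = 7020 (O = -36*(-13)*15 = -3*(-156)*15 = 468*15 = 7020)
P((4*(-1))*7)/20669 + O = 1025/20669 + 7020 = 145097405/20669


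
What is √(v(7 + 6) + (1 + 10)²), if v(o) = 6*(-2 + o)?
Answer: √187 ≈ 13.675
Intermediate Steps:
v(o) = -12 + 6*o
√(v(7 + 6) + (1 + 10)²) = √((-12 + 6*(7 + 6)) + (1 + 10)²) = √((-12 + 6*13) + 11²) = √((-12 + 78) + 121) = √(66 + 121) = √187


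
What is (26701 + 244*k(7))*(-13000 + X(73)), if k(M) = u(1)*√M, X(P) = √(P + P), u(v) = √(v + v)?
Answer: -(13000 - √146)*(26701 + 244*√14) ≈ -3.5865e+8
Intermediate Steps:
u(v) = √2*√v (u(v) = √(2*v) = √2*√v)
X(P) = √2*√P (X(P) = √(2*P) = √2*√P)
k(M) = √2*√M (k(M) = (√2*√1)*√M = (√2*1)*√M = √2*√M)
(26701 + 244*k(7))*(-13000 + X(73)) = (26701 + 244*(√2*√7))*(-13000 + √2*√73) = (26701 + 244*√14)*(-13000 + √146) = (-13000 + √146)*(26701 + 244*√14)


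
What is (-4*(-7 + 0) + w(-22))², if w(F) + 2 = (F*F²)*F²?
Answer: 26559654803236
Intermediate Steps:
w(F) = -2 + F⁵ (w(F) = -2 + (F*F²)*F² = -2 + F³*F² = -2 + F⁵)
(-4*(-7 + 0) + w(-22))² = (-4*(-7 + 0) + (-2 + (-22)⁵))² = (-4*(-7) + (-2 - 5153632))² = (-1*(-28) - 5153634)² = (28 - 5153634)² = (-5153606)² = 26559654803236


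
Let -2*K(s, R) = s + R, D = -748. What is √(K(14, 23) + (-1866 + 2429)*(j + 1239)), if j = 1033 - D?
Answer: √6800966/2 ≈ 1303.9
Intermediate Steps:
j = 1781 (j = 1033 - 1*(-748) = 1033 + 748 = 1781)
K(s, R) = -R/2 - s/2 (K(s, R) = -(s + R)/2 = -(R + s)/2 = -R/2 - s/2)
√(K(14, 23) + (-1866 + 2429)*(j + 1239)) = √((-½*23 - ½*14) + (-1866 + 2429)*(1781 + 1239)) = √((-23/2 - 7) + 563*3020) = √(-37/2 + 1700260) = √(3400483/2) = √6800966/2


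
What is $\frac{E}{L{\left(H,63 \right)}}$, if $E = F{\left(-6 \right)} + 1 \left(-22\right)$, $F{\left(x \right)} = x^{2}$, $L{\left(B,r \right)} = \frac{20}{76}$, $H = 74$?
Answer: $\frac{266}{5} \approx 53.2$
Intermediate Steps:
$L{\left(B,r \right)} = \frac{5}{19}$ ($L{\left(B,r \right)} = 20 \cdot \frac{1}{76} = \frac{5}{19}$)
$E = 14$ ($E = \left(-6\right)^{2} + 1 \left(-22\right) = 36 - 22 = 14$)
$\frac{E}{L{\left(H,63 \right)}} = \frac{14}{\frac{5}{19}} = 14 \cdot \frac{19}{5} = \frac{266}{5}$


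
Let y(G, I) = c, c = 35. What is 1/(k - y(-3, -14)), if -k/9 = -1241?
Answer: 1/11134 ≈ 8.9815e-5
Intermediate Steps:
k = 11169 (k = -9*(-1241) = 11169)
y(G, I) = 35
1/(k - y(-3, -14)) = 1/(11169 - 1*35) = 1/(11169 - 35) = 1/11134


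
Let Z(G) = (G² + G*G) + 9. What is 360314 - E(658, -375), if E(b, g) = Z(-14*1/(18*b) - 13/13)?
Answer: 128937309281/357858 ≈ 3.6030e+5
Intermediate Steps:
Z(G) = 9 + 2*G² (Z(G) = (G² + G²) + 9 = 2*G² + 9 = 9 + 2*G²)
E(b, g) = 9 + 2*(-1 - 7/(9*b))² (E(b, g) = 9 + 2*(-14*1/(18*b) - 13/13)² = 9 + 2*(-7/(9*b) - 13*1/13)² = 9 + 2*(-7/(9*b) - 1)² = 9 + 2*(-1 - 7/(9*b))²)
360314 - E(658, -375) = 360314 - (11 + (28/9)/658 + (98/81)/658²) = 360314 - (11 + (28/9)*(1/658) + (98/81)*(1/432964)) = 360314 - (11 + 2/423 + 1/357858) = 360314 - 1*3938131/357858 = 360314 - 3938131/357858 = 128937309281/357858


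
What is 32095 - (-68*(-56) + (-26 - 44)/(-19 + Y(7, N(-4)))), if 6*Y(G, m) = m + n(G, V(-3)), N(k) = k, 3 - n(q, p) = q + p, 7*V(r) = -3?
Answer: 24069297/851 ≈ 28284.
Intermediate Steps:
V(r) = -3/7 (V(r) = (⅐)*(-3) = -3/7)
n(q, p) = 3 - p - q (n(q, p) = 3 - (q + p) = 3 - (p + q) = 3 + (-p - q) = 3 - p - q)
Y(G, m) = 4/7 - G/6 + m/6 (Y(G, m) = (m + (3 - 1*(-3/7) - G))/6 = (m + (3 + 3/7 - G))/6 = (m + (24/7 - G))/6 = (24/7 + m - G)/6 = 4/7 - G/6 + m/6)
32095 - (-68*(-56) + (-26 - 44)/(-19 + Y(7, N(-4)))) = 32095 - (-68*(-56) + (-26 - 44)/(-19 + (4/7 - ⅙*7 + (⅙)*(-4)))) = 32095 - (3808 - 70/(-19 + (4/7 - 7/6 - ⅔))) = 32095 - (3808 - 70/(-19 - 53/42)) = 32095 - (3808 - 70/(-851/42)) = 32095 - (3808 - 70*(-42/851)) = 32095 - (3808 + 2940/851) = 32095 - 1*3243548/851 = 32095 - 3243548/851 = 24069297/851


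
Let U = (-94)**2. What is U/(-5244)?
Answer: -2209/1311 ≈ -1.6850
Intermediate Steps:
U = 8836
U/(-5244) = 8836/(-5244) = 8836*(-1/5244) = -2209/1311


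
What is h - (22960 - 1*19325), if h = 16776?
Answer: 13141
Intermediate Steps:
h - (22960 - 1*19325) = 16776 - (22960 - 1*19325) = 16776 - (22960 - 19325) = 16776 - 1*3635 = 16776 - 3635 = 13141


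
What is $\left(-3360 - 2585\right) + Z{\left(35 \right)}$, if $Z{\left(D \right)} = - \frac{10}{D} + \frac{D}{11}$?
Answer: $- \frac{457542}{77} \approx -5942.1$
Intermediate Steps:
$Z{\left(D \right)} = - \frac{10}{D} + \frac{D}{11}$ ($Z{\left(D \right)} = - \frac{10}{D} + D \frac{1}{11} = - \frac{10}{D} + \frac{D}{11}$)
$\left(-3360 - 2585\right) + Z{\left(35 \right)} = \left(-3360 - 2585\right) + \left(- \frac{10}{35} + \frac{1}{11} \cdot 35\right) = -5945 + \left(\left(-10\right) \frac{1}{35} + \frac{35}{11}\right) = -5945 + \left(- \frac{2}{7} + \frac{35}{11}\right) = -5945 + \frac{223}{77} = - \frac{457542}{77}$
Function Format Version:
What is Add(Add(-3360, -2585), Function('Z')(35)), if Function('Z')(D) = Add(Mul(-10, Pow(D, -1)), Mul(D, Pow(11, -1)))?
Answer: Rational(-457542, 77) ≈ -5942.1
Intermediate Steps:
Function('Z')(D) = Add(Mul(-10, Pow(D, -1)), Mul(Rational(1, 11), D)) (Function('Z')(D) = Add(Mul(-10, Pow(D, -1)), Mul(D, Rational(1, 11))) = Add(Mul(-10, Pow(D, -1)), Mul(Rational(1, 11), D)))
Add(Add(-3360, -2585), Function('Z')(35)) = Add(Add(-3360, -2585), Add(Mul(-10, Pow(35, -1)), Mul(Rational(1, 11), 35))) = Add(-5945, Add(Mul(-10, Rational(1, 35)), Rational(35, 11))) = Add(-5945, Add(Rational(-2, 7), Rational(35, 11))) = Add(-5945, Rational(223, 77)) = Rational(-457542, 77)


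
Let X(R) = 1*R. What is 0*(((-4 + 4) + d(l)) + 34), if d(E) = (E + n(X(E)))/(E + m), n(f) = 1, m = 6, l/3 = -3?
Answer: 0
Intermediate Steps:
l = -9 (l = 3*(-3) = -9)
X(R) = R
d(E) = (1 + E)/(6 + E) (d(E) = (E + 1)/(E + 6) = (1 + E)/(6 + E))
0*(((-4 + 4) + d(l)) + 34) = 0*(((-4 + 4) + (1 - 9)/(6 - 9)) + 34) = 0*((0 - 8/(-3)) + 34) = 0*((0 - 1/3*(-8)) + 34) = 0*((0 + 8/3) + 34) = 0*(8/3 + 34) = 0*(110/3) = 0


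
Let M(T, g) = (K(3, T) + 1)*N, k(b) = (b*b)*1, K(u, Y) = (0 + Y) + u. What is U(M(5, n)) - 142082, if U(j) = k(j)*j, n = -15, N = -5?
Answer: -233207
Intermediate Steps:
K(u, Y) = Y + u
k(b) = b**2 (k(b) = b**2*1 = b**2)
M(T, g) = -20 - 5*T (M(T, g) = ((T + 3) + 1)*(-5) = ((3 + T) + 1)*(-5) = (4 + T)*(-5) = -20 - 5*T)
U(j) = j**3 (U(j) = j**2*j = j**3)
U(M(5, n)) - 142082 = (-20 - 5*5)**3 - 142082 = (-20 - 25)**3 - 142082 = (-45)**3 - 142082 = -91125 - 142082 = -233207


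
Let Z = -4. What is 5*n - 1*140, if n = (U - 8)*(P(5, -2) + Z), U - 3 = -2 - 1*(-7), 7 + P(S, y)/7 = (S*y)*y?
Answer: -140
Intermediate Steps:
P(S, y) = -49 + 7*S*y² (P(S, y) = -49 + 7*((S*y)*y) = -49 + 7*(S*y²) = -49 + 7*S*y²)
U = 8 (U = 3 + (-2 - 1*(-7)) = 3 + (-2 + 7) = 3 + 5 = 8)
n = 0 (n = (8 - 8)*((-49 + 7*5*(-2)²) - 4) = 0*((-49 + 7*5*4) - 4) = 0*((-49 + 140) - 4) = 0*(91 - 4) = 0*87 = 0)
5*n - 1*140 = 5*0 - 1*140 = 0 - 140 = -140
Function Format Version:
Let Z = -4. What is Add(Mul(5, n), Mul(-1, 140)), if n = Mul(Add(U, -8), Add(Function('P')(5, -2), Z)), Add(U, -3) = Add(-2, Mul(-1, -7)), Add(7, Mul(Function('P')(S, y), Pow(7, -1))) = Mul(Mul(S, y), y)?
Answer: -140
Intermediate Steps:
Function('P')(S, y) = Add(-49, Mul(7, S, Pow(y, 2))) (Function('P')(S, y) = Add(-49, Mul(7, Mul(Mul(S, y), y))) = Add(-49, Mul(7, Mul(S, Pow(y, 2)))) = Add(-49, Mul(7, S, Pow(y, 2))))
U = 8 (U = Add(3, Add(-2, Mul(-1, -7))) = Add(3, Add(-2, 7)) = Add(3, 5) = 8)
n = 0 (n = Mul(Add(8, -8), Add(Add(-49, Mul(7, 5, Pow(-2, 2))), -4)) = Mul(0, Add(Add(-49, Mul(7, 5, 4)), -4)) = Mul(0, Add(Add(-49, 140), -4)) = Mul(0, Add(91, -4)) = Mul(0, 87) = 0)
Add(Mul(5, n), Mul(-1, 140)) = Add(Mul(5, 0), Mul(-1, 140)) = Add(0, -140) = -140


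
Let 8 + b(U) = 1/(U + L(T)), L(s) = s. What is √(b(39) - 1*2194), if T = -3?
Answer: I*√79271/6 ≈ 46.925*I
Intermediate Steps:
b(U) = -8 + 1/(-3 + U) (b(U) = -8 + 1/(U - 3) = -8 + 1/(-3 + U))
√(b(39) - 1*2194) = √((25 - 8*39)/(-3 + 39) - 1*2194) = √((25 - 312)/36 - 2194) = √((1/36)*(-287) - 2194) = √(-287/36 - 2194) = √(-79271/36) = I*√79271/6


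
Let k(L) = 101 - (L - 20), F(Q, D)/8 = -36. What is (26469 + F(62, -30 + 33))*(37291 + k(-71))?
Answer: 981342423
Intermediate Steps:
F(Q, D) = -288 (F(Q, D) = 8*(-36) = -288)
k(L) = 121 - L (k(L) = 101 - (-20 + L) = 101 + (20 - L) = 121 - L)
(26469 + F(62, -30 + 33))*(37291 + k(-71)) = (26469 - 288)*(37291 + (121 - 1*(-71))) = 26181*(37291 + (121 + 71)) = 26181*(37291 + 192) = 26181*37483 = 981342423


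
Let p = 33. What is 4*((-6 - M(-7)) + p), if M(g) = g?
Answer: 136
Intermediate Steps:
4*((-6 - M(-7)) + p) = 4*((-6 - 1*(-7)) + 33) = 4*((-6 + 7) + 33) = 4*(1 + 33) = 4*34 = 136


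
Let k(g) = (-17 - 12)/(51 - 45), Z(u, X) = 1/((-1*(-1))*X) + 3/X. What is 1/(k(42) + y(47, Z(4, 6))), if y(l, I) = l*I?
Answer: 2/53 ≈ 0.037736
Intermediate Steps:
Z(u, X) = 4/X (Z(u, X) = 1/(1*X) + 3/X = 1/X + 3/X = 4/X)
y(l, I) = I*l
k(g) = -29/6
1/(k(42) + y(47, Z(4, 6))) = 1/(-29/6 + (4/6)*47) = 1/(-29/6 + (4*(⅙))*47) = 1/(-29/6 + (⅔)*47) = 1/(-29/6 + 94/3) = 1/(53/2) = 2/53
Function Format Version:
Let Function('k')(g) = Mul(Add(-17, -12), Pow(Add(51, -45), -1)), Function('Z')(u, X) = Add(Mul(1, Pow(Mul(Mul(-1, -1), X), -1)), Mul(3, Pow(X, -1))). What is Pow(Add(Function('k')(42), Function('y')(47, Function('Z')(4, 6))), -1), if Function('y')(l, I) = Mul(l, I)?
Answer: Rational(2, 53) ≈ 0.037736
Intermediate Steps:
Function('Z')(u, X) = Mul(4, Pow(X, -1)) (Function('Z')(u, X) = Add(Mul(1, Pow(Mul(1, X), -1)), Mul(3, Pow(X, -1))) = Add(Mul(1, Pow(X, -1)), Mul(3, Pow(X, -1))) = Add(Pow(X, -1), Mul(3, Pow(X, -1))) = Mul(4, Pow(X, -1)))
Function('y')(l, I) = Mul(I, l)
Function('k')(g) = Rational(-29, 6) (Function('k')(g) = Mul(-29, Pow(6, -1)) = Mul(-29, Rational(1, 6)) = Rational(-29, 6))
Pow(Add(Function('k')(42), Function('y')(47, Function('Z')(4, 6))), -1) = Pow(Add(Rational(-29, 6), Mul(Mul(4, Pow(6, -1)), 47)), -1) = Pow(Add(Rational(-29, 6), Mul(Mul(4, Rational(1, 6)), 47)), -1) = Pow(Add(Rational(-29, 6), Mul(Rational(2, 3), 47)), -1) = Pow(Add(Rational(-29, 6), Rational(94, 3)), -1) = Pow(Rational(53, 2), -1) = Rational(2, 53)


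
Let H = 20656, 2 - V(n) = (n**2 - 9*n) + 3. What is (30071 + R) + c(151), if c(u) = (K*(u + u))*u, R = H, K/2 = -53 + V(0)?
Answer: -4874289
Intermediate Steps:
V(n) = -1 - n**2 + 9*n (V(n) = 2 - ((n**2 - 9*n) + 3) = 2 - (3 + n**2 - 9*n) = 2 + (-3 - n**2 + 9*n) = -1 - n**2 + 9*n)
K = -108 (K = 2*(-53 + (-1 - 1*0**2 + 9*0)) = 2*(-53 + (-1 - 1*0 + 0)) = 2*(-53 + (-1 + 0 + 0)) = 2*(-53 - 1) = 2*(-54) = -108)
R = 20656
c(u) = -216*u**2 (c(u) = (-108*(u + u))*u = (-216*u)*u = -216*u**2)
(30071 + R) + c(151) = (30071 + 20656) - 216*151**2 = 50727 - 216*22801 = 50727 - 4925016 = -4874289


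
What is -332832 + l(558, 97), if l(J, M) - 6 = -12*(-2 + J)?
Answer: -339498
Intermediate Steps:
l(J, M) = 30 - 12*J (l(J, M) = 6 - 12*(-2 + J) = 6 + (24 - 12*J) = 30 - 12*J)
-332832 + l(558, 97) = -332832 + (30 - 12*558) = -332832 + (30 - 6696) = -332832 - 6666 = -339498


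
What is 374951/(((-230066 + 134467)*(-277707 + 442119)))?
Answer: -374951/15717622788 ≈ -2.3855e-5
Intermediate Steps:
374951/(((-230066 + 134467)*(-277707 + 442119))) = 374951/((-95599*164412)) = 374951/(-15717622788) = 374951*(-1/15717622788) = -374951/15717622788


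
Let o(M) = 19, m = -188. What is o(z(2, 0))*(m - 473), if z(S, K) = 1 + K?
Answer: -12559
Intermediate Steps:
o(z(2, 0))*(m - 473) = 19*(-188 - 473) = 19*(-661) = -12559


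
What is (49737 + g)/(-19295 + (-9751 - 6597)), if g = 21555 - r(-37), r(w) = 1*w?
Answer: -71329/35643 ≈ -2.0012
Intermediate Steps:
r(w) = w
g = 21592 (g = 21555 - 1*(-37) = 21555 + 37 = 21592)
(49737 + g)/(-19295 + (-9751 - 6597)) = (49737 + 21592)/(-19295 + (-9751 - 6597)) = 71329/(-19295 - 16348) = 71329/(-35643) = 71329*(-1/35643) = -71329/35643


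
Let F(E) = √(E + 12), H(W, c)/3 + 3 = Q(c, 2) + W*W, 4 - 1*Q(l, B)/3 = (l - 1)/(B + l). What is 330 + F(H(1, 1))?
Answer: 330 + √42 ≈ 336.48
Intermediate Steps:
Q(l, B) = 12 - 3*(-1 + l)/(B + l) (Q(l, B) = 12 - 3*(l - 1)/(B + l) = 12 - 3*(-1 + l)/(B + l))
H(W, c) = -9 + 3*W² + 9*(9 + 3*c)/(2 + c) (H(W, c) = -9 + 3*(3*(1 + 3*c + 4*2)/(2 + c) + W*W) = -9 + 3*(3*(1 + 3*c + 8)/(2 + c) + W²) = -9 + 3*(3*(9 + 3*c)/(2 + c) + W²) = -9 + 3*(W² + 3*(9 + 3*c)/(2 + c)) = -9 + (3*W² + 9*(9 + 3*c)/(2 + c)) = -9 + 3*W² + 9*(9 + 3*c)/(2 + c))
F(E) = √(12 + E)
330 + F(H(1, 1)) = 330 + √(12 + 3*(27 + 9*1 + (-3 + 1²)*(2 + 1))/(2 + 1)) = 330 + √(12 + 3*(27 + 9 + (-3 + 1)*3)/3) = 330 + √(12 + 3*(⅓)*(27 + 9 - 2*3)) = 330 + √(12 + 3*(⅓)*(27 + 9 - 6)) = 330 + √(12 + 3*(⅓)*30) = 330 + √(12 + 30) = 330 + √42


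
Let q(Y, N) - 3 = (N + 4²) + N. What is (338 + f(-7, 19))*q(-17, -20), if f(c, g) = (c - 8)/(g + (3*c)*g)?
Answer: -539511/76 ≈ -7098.8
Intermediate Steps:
q(Y, N) = 19 + 2*N (q(Y, N) = 3 + ((N + 4²) + N) = 3 + ((N + 16) + N) = 3 + ((16 + N) + N) = 3 + (16 + 2*N) = 19 + 2*N)
f(c, g) = (-8 + c)/(g + 3*c*g)
(338 + f(-7, 19))*q(-17, -20) = (338 + (-8 - 7)/(19*(1 + 3*(-7))))*(19 + 2*(-20)) = (338 + (1/19)*(-15)/(1 - 21))*(19 - 40) = (338 + (1/19)*(-15)/(-20))*(-21) = (338 + (1/19)*(-1/20)*(-15))*(-21) = (338 + 3/76)*(-21) = (25691/76)*(-21) = -539511/76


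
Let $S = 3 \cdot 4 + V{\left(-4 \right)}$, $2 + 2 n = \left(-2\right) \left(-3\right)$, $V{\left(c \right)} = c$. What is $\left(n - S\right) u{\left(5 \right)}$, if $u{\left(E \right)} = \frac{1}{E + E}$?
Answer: $- \frac{3}{5} \approx -0.6$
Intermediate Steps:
$u{\left(E \right)} = \frac{1}{2 E}$
$n = 2$ ($n = -1 + \frac{\left(-2\right) \left(-3\right)}{2} = -1 + \frac{1}{2} \cdot 6 = -1 + 3 = 2$)
$S = 8$ ($S = 3 \cdot 4 - 4 = 12 - 4 = 8$)
$\left(n - S\right) u{\left(5 \right)} = \left(2 - 8\right) \frac{1}{2 \cdot 5} = \left(2 - 8\right) \frac{1}{2} \cdot \frac{1}{5} = \left(-6\right) \frac{1}{10} = - \frac{3}{5}$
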